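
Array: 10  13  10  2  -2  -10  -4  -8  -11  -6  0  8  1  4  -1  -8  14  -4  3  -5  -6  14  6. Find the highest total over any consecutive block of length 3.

Each size-3 window and its sum:
(10, 13, 10) → sum 33
(13, 10, 2) → sum 25
(10, 2, -2) → sum 10
(2, -2, -10) → sum -10
(-2, -10, -4) → sum -16
(-10, -4, -8) → sum -22
(-4, -8, -11) → sum -23
(-8, -11, -6) → sum -25
(-11, -6, 0) → sum -17
(-6, 0, 8) → sum 2
(0, 8, 1) → sum 9
(8, 1, 4) → sum 13
(1, 4, -1) → sum 4
(4, -1, -8) → sum -5
(-1, -8, 14) → sum 5
(-8, 14, -4) → sum 2
(14, -4, 3) → sum 13
(-4, 3, -5) → sum -6
(3, -5, -6) → sum -8
(-5, -6, 14) → sum 3
(-6, 14, 6) → sum 14
Highest of these is 33.

33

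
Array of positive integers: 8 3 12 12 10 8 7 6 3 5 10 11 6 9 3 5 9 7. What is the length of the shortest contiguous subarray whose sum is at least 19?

add 8: running sum 8 < 19
add 3: running sum 11 < 19
add 12: shortest ending here [8, 3, 12] sum 23, len 3
add 12: shortest ending here [12, 12] sum 24, len 2
add 10: shortest ending here [12, 10] sum 22, len 2
add 8: shortest ending here [12, 10, 8] sum 30, len 3
add 7: shortest ending here [10, 8, 7] sum 25, len 3
add 6: shortest ending here [8, 7, 6] sum 21, len 3
add 3: shortest ending here [8, 7, 6, 3] sum 24, len 4
add 5: shortest ending here [7, 6, 3, 5] sum 21, len 4
add 10: shortest ending here [6, 3, 5, 10] sum 24, len 4
add 11: shortest ending here [10, 11] sum 21, len 2
add 6: shortest ending here [10, 11, 6] sum 27, len 3
add 9: shortest ending here [11, 6, 9] sum 26, len 3
add 3: shortest ending here [11, 6, 9, 3] sum 29, len 4
add 5: shortest ending here [6, 9, 3, 5] sum 23, len 4
add 9: shortest ending here [9, 3, 5, 9] sum 26, len 4
add 7: shortest ending here [5, 9, 7] sum 21, len 3
Shortest qualifying length: 2.

2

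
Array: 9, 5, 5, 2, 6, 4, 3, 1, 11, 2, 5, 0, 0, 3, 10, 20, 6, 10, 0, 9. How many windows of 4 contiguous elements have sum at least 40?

1

[9, 5, 5, 2] → sum 21
[5, 5, 2, 6] → sum 18
[5, 2, 6, 4] → sum 17
[2, 6, 4, 3] → sum 15
[6, 4, 3, 1] → sum 14
[4, 3, 1, 11] → sum 19
[3, 1, 11, 2] → sum 17
[1, 11, 2, 5] → sum 19
[11, 2, 5, 0] → sum 18
[2, 5, 0, 0] → sum 7
[5, 0, 0, 3] → sum 8
[0, 0, 3, 10] → sum 13
[0, 3, 10, 20] → sum 33
[3, 10, 20, 6] → sum 39
[10, 20, 6, 10] → sum 46  ≥ 40 ✓
[20, 6, 10, 0] → sum 36
[6, 10, 0, 9] → sum 25
1 window satisfy the condition.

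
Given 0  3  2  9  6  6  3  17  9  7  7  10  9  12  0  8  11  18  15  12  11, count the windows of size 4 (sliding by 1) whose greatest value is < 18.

(0, 3, 2, 9) → max 9  < 18 ✓
(3, 2, 9, 6) → max 9  < 18 ✓
(2, 9, 6, 6) → max 9  < 18 ✓
(9, 6, 6, 3) → max 9  < 18 ✓
(6, 6, 3, 17) → max 17  < 18 ✓
(6, 3, 17, 9) → max 17  < 18 ✓
(3, 17, 9, 7) → max 17  < 18 ✓
(17, 9, 7, 7) → max 17  < 18 ✓
(9, 7, 7, 10) → max 10  < 18 ✓
(7, 7, 10, 9) → max 10  < 18 ✓
(7, 10, 9, 12) → max 12  < 18 ✓
(10, 9, 12, 0) → max 12  < 18 ✓
(9, 12, 0, 8) → max 12  < 18 ✓
(12, 0, 8, 11) → max 12  < 18 ✓
(0, 8, 11, 18) → max 18
(8, 11, 18, 15) → max 18
(11, 18, 15, 12) → max 18
(18, 15, 12, 11) → max 18
14 windows satisfy the condition.

14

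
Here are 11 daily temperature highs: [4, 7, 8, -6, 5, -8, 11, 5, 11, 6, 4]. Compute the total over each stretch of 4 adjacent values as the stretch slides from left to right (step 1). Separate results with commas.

13, 14, -1, 2, 13, 19, 33, 26

(4, 7, 8, -6) → sum 13
(7, 8, -6, 5) → sum 14
(8, -6, 5, -8) → sum -1
(-6, 5, -8, 11) → sum 2
(5, -8, 11, 5) → sum 13
(-8, 11, 5, 11) → sum 19
(11, 5, 11, 6) → sum 33
(5, 11, 6, 4) → sum 26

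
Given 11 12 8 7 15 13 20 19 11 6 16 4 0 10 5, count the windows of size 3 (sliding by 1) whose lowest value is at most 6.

(11, 12, 8) → min 8
(12, 8, 7) → min 7
(8, 7, 15) → min 7
(7, 15, 13) → min 7
(15, 13, 20) → min 13
(13, 20, 19) → min 13
(20, 19, 11) → min 11
(19, 11, 6) → min 6  ≤ 6 ✓
(11, 6, 16) → min 6  ≤ 6 ✓
(6, 16, 4) → min 4  ≤ 6 ✓
(16, 4, 0) → min 0  ≤ 6 ✓
(4, 0, 10) → min 0  ≤ 6 ✓
(0, 10, 5) → min 0  ≤ 6 ✓
6 windows satisfy the condition.

6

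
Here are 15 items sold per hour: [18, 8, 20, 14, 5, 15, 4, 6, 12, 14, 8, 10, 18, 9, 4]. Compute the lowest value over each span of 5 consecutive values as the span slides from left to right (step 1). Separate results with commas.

5, 5, 4, 4, 4, 4, 4, 6, 8, 8, 4

[18, 8, 20, 14, 5] → min 5
[8, 20, 14, 5, 15] → min 5
[20, 14, 5, 15, 4] → min 4
[14, 5, 15, 4, 6] → min 4
[5, 15, 4, 6, 12] → min 4
[15, 4, 6, 12, 14] → min 4
[4, 6, 12, 14, 8] → min 4
[6, 12, 14, 8, 10] → min 6
[12, 14, 8, 10, 18] → min 8
[14, 8, 10, 18, 9] → min 8
[8, 10, 18, 9, 4] → min 4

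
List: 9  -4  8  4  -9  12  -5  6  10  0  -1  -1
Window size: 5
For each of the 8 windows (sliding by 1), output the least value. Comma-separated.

9 -4 8 4 -9 → min -9
-4 8 4 -9 12 → min -9
8 4 -9 12 -5 → min -9
4 -9 12 -5 6 → min -9
-9 12 -5 6 10 → min -9
12 -5 6 10 0 → min -5
-5 6 10 0 -1 → min -5
6 10 0 -1 -1 → min -1

-9, -9, -9, -9, -9, -5, -5, -1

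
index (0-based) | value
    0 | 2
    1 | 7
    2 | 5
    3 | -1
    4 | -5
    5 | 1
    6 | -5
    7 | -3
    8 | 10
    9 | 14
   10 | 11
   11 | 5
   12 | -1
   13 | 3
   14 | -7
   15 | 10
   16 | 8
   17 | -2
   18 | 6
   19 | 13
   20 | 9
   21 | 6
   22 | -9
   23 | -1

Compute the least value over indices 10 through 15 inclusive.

Elements at indices 10..15: 11, 5, -1, 3, -7, 10
min(11, 5, -1, 3, -7, 10) = -7

-7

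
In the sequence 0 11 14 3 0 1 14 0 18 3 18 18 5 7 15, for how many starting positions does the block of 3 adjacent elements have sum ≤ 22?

5

0 11 14 → sum 25
11 14 3 → sum 28
14 3 0 → sum 17  ≤ 22 ✓
3 0 1 → sum 4  ≤ 22 ✓
0 1 14 → sum 15  ≤ 22 ✓
1 14 0 → sum 15  ≤ 22 ✓
14 0 18 → sum 32
0 18 3 → sum 21  ≤ 22 ✓
18 3 18 → sum 39
3 18 18 → sum 39
18 18 5 → sum 41
18 5 7 → sum 30
5 7 15 → sum 27
5 windows satisfy the condition.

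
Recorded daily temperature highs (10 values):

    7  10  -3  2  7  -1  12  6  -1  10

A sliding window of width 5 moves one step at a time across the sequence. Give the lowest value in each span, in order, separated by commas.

Sliding a size-5 window across the 10 values:
(7, 10, -3, 2, 7) → min -3
(10, -3, 2, 7, -1) → min -3
(-3, 2, 7, -1, 12) → min -3
(2, 7, -1, 12, 6) → min -1
(7, -1, 12, 6, -1) → min -1
(-1, 12, 6, -1, 10) → min -1

-3, -3, -3, -1, -1, -1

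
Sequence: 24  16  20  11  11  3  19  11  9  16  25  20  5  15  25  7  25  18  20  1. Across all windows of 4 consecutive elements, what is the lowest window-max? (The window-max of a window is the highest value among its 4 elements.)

19

(24, 16, 20, 11) → max 24
(16, 20, 11, 11) → max 20
(20, 11, 11, 3) → max 20
(11, 11, 3, 19) → max 19
(11, 3, 19, 11) → max 19
(3, 19, 11, 9) → max 19
(19, 11, 9, 16) → max 19
(11, 9, 16, 25) → max 25
(9, 16, 25, 20) → max 25
(16, 25, 20, 5) → max 25
(25, 20, 5, 15) → max 25
(20, 5, 15, 25) → max 25
(5, 15, 25, 7) → max 25
(15, 25, 7, 25) → max 25
(25, 7, 25, 18) → max 25
(7, 25, 18, 20) → max 25
(25, 18, 20, 1) → max 25
Lowest of these is 19.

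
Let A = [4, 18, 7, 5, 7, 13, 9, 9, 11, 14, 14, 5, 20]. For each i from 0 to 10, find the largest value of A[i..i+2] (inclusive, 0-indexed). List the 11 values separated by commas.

18, 18, 7, 13, 13, 13, 11, 14, 14, 14, 20

(4, 18, 7) → max 18
(18, 7, 5) → max 18
(7, 5, 7) → max 7
(5, 7, 13) → max 13
(7, 13, 9) → max 13
(13, 9, 9) → max 13
(9, 9, 11) → max 11
(9, 11, 14) → max 14
(11, 14, 14) → max 14
(14, 14, 5) → max 14
(14, 5, 20) → max 20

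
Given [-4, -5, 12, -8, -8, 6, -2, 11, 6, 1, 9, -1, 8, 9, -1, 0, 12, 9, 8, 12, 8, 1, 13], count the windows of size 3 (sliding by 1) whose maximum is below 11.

8

(-4, -5, 12) → max 12
(-5, 12, -8) → max 12
(12, -8, -8) → max 12
(-8, -8, 6) → max 6  < 11 ✓
(-8, 6, -2) → max 6  < 11 ✓
(6, -2, 11) → max 11
(-2, 11, 6) → max 11
(11, 6, 1) → max 11
(6, 1, 9) → max 9  < 11 ✓
(1, 9, -1) → max 9  < 11 ✓
(9, -1, 8) → max 9  < 11 ✓
(-1, 8, 9) → max 9  < 11 ✓
(8, 9, -1) → max 9  < 11 ✓
(9, -1, 0) → max 9  < 11 ✓
(-1, 0, 12) → max 12
(0, 12, 9) → max 12
(12, 9, 8) → max 12
(9, 8, 12) → max 12
(8, 12, 8) → max 12
(12, 8, 1) → max 12
(8, 1, 13) → max 13
8 windows satisfy the condition.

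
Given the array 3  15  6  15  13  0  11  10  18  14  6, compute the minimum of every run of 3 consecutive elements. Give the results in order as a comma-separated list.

3, 6, 6, 0, 0, 0, 10, 10, 6

Sliding a size-3 window across the 11 values:
[3, 15, 6] → min 3
[15, 6, 15] → min 6
[6, 15, 13] → min 6
[15, 13, 0] → min 0
[13, 0, 11] → min 0
[0, 11, 10] → min 0
[11, 10, 18] → min 10
[10, 18, 14] → min 10
[18, 14, 6] → min 6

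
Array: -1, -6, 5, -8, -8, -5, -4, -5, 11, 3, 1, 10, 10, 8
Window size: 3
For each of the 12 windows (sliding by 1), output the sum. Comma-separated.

-2, -9, -11, -21, -17, -14, 2, 9, 15, 14, 21, 28

[-1, -6, 5] → sum -2
[-6, 5, -8] → sum -9
[5, -8, -8] → sum -11
[-8, -8, -5] → sum -21
[-8, -5, -4] → sum -17
[-5, -4, -5] → sum -14
[-4, -5, 11] → sum 2
[-5, 11, 3] → sum 9
[11, 3, 1] → sum 15
[3, 1, 10] → sum 14
[1, 10, 10] → sum 21
[10, 10, 8] → sum 28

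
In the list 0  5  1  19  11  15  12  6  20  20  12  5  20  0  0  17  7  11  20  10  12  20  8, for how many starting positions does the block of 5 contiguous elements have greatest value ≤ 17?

1

[0, 5, 1, 19, 11] → max 19
[5, 1, 19, 11, 15] → max 19
[1, 19, 11, 15, 12] → max 19
[19, 11, 15, 12, 6] → max 19
[11, 15, 12, 6, 20] → max 20
[15, 12, 6, 20, 20] → max 20
[12, 6, 20, 20, 12] → max 20
[6, 20, 20, 12, 5] → max 20
[20, 20, 12, 5, 20] → max 20
[20, 12, 5, 20, 0] → max 20
[12, 5, 20, 0, 0] → max 20
[5, 20, 0, 0, 17] → max 20
[20, 0, 0, 17, 7] → max 20
[0, 0, 17, 7, 11] → max 17  ≤ 17 ✓
[0, 17, 7, 11, 20] → max 20
[17, 7, 11, 20, 10] → max 20
[7, 11, 20, 10, 12] → max 20
[11, 20, 10, 12, 20] → max 20
[20, 10, 12, 20, 8] → max 20
1 window satisfy the condition.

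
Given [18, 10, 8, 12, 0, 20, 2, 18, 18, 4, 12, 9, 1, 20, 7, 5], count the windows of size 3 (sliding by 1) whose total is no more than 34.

10

[18, 10, 8] → sum 36
[10, 8, 12] → sum 30  ≤ 34 ✓
[8, 12, 0] → sum 20  ≤ 34 ✓
[12, 0, 20] → sum 32  ≤ 34 ✓
[0, 20, 2] → sum 22  ≤ 34 ✓
[20, 2, 18] → sum 40
[2, 18, 18] → sum 38
[18, 18, 4] → sum 40
[18, 4, 12] → sum 34  ≤ 34 ✓
[4, 12, 9] → sum 25  ≤ 34 ✓
[12, 9, 1] → sum 22  ≤ 34 ✓
[9, 1, 20] → sum 30  ≤ 34 ✓
[1, 20, 7] → sum 28  ≤ 34 ✓
[20, 7, 5] → sum 32  ≤ 34 ✓
10 windows satisfy the condition.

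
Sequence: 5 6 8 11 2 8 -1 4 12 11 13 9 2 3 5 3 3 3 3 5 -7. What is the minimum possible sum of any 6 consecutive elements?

Window sums for each of the 16 positions:
5 6 8 11 2 8 → sum 40
6 8 11 2 8 -1 → sum 34
8 11 2 8 -1 4 → sum 32
11 2 8 -1 4 12 → sum 36
2 8 -1 4 12 11 → sum 36
8 -1 4 12 11 13 → sum 47
-1 4 12 11 13 9 → sum 48
4 12 11 13 9 2 → sum 51
12 11 13 9 2 3 → sum 50
11 13 9 2 3 5 → sum 43
13 9 2 3 5 3 → sum 35
9 2 3 5 3 3 → sum 25
2 3 5 3 3 3 → sum 19
3 5 3 3 3 3 → sum 20
5 3 3 3 3 5 → sum 22
3 3 3 3 5 -7 → sum 10
Minimum of these is 10.

10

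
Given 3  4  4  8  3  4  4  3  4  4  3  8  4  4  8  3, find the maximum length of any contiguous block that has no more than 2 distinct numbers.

7

[3] 1 distinct, len 1
[3, 4] 2 distinct, len 2
[3, 4, 4] 2 distinct, len 3
[4, 4, 8] 2 distinct, len 3
[8, 3] 2 distinct, len 2
[3, 4] 2 distinct, len 2
[3, 4, 4] 2 distinct, len 3
[3, 4, 4, 3] 2 distinct, len 4
[3, 4, 4, 3, 4] 2 distinct, len 5
[3, 4, 4, 3, 4, 4] 2 distinct, len 6
[3, 4, 4, 3, 4, 4, 3] 2 distinct, len 7
[3, 8] 2 distinct, len 2
[8, 4] 2 distinct, len 2
[8, 4, 4] 2 distinct, len 3
[8, 4, 4, 8] 2 distinct, len 4
[8, 3] 2 distinct, len 2
Longest length with ≤2 distinct: 7.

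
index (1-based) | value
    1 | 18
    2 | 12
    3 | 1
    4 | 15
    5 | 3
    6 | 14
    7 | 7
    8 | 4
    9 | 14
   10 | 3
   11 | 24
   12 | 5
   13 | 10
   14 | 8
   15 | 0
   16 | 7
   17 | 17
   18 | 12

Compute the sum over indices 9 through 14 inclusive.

64

Elements at indices 9..14: 14, 3, 24, 5, 10, 8
sum(14, 3, 24, 5, 10, 8) = 64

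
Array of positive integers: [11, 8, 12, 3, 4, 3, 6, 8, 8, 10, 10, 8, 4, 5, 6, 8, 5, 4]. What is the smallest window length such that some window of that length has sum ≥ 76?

11

Extend right; whenever the sum reaches 76, record the length and shrink from the left:
add 11: running sum 11 < 76
add 8: running sum 19 < 76
add 12: running sum 31 < 76
add 3: running sum 34 < 76
add 4: running sum 38 < 76
add 3: running sum 41 < 76
add 6: running sum 47 < 76
add 8: running sum 55 < 76
add 8: running sum 63 < 76
add 10: running sum 73 < 76
end 10: [11, 8, 12, 3, 4, 3, 6, 8, 8, 10, 10] sum 83, len 11
end 11: [8, 12, 3, 4, 3, 6, 8, 8, 10, 10, 8] sum 80, len 11
end 12: [12, 3, 4, 3, 6, 8, 8, 10, 10, 8, 4] sum 76, len 11
end 13: [12, 3, 4, 3, 6, 8, 8, 10, 10, 8, 4, 5] sum 81, len 12
end 14: [12, 3, 4, 3, 6, 8, 8, 10, 10, 8, 4, 5, 6] sum 87, len 13
end 15: [3, 6, 8, 8, 10, 10, 8, 4, 5, 6, 8] sum 76, len 11
end 16: [6, 8, 8, 10, 10, 8, 4, 5, 6, 8, 5] sum 78, len 11
end 17: [8, 8, 10, 10, 8, 4, 5, 6, 8, 5, 4] sum 76, len 11
Shortest qualifying length: 11.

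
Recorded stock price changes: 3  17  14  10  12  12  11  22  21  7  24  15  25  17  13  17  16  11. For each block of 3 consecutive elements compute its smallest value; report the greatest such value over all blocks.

15

Window mins for each of the 16 positions:
[3, 17, 14] → min 3
[17, 14, 10] → min 10
[14, 10, 12] → min 10
[10, 12, 12] → min 10
[12, 12, 11] → min 11
[12, 11, 22] → min 11
[11, 22, 21] → min 11
[22, 21, 7] → min 7
[21, 7, 24] → min 7
[7, 24, 15] → min 7
[24, 15, 25] → min 15
[15, 25, 17] → min 15
[25, 17, 13] → min 13
[17, 13, 17] → min 13
[13, 17, 16] → min 13
[17, 16, 11] → min 11
Greatest of these is 15.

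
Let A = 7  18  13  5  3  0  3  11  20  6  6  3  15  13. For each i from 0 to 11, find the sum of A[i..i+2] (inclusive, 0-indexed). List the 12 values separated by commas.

38, 36, 21, 8, 6, 14, 34, 37, 32, 15, 24, 31

7 18 13 → sum 38
18 13 5 → sum 36
13 5 3 → sum 21
5 3 0 → sum 8
3 0 3 → sum 6
0 3 11 → sum 14
3 11 20 → sum 34
11 20 6 → sum 37
20 6 6 → sum 32
6 6 3 → sum 15
6 3 15 → sum 24
3 15 13 → sum 31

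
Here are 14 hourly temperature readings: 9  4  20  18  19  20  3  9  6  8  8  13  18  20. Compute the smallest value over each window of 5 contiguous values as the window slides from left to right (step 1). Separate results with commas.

4, 4, 3, 3, 3, 3, 3, 6, 6, 8

(9, 4, 20, 18, 19) → min 4
(4, 20, 18, 19, 20) → min 4
(20, 18, 19, 20, 3) → min 3
(18, 19, 20, 3, 9) → min 3
(19, 20, 3, 9, 6) → min 3
(20, 3, 9, 6, 8) → min 3
(3, 9, 6, 8, 8) → min 3
(9, 6, 8, 8, 13) → min 6
(6, 8, 8, 13, 18) → min 6
(8, 8, 13, 18, 20) → min 8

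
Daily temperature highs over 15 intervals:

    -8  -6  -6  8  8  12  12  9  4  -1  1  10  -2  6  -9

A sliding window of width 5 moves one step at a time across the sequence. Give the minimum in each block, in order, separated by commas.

Sliding a size-5 window across the 15 values:
-8 -6 -6 8 8 → min -8
-6 -6 8 8 12 → min -6
-6 8 8 12 12 → min -6
8 8 12 12 9 → min 8
8 12 12 9 4 → min 4
12 12 9 4 -1 → min -1
12 9 4 -1 1 → min -1
9 4 -1 1 10 → min -1
4 -1 1 10 -2 → min -2
-1 1 10 -2 6 → min -2
1 10 -2 6 -9 → min -9

-8, -6, -6, 8, 4, -1, -1, -1, -2, -2, -9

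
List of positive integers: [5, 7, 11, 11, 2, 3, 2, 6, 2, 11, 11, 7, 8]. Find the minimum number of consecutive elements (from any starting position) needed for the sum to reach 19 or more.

add 5: running sum 5 < 19
add 7: running sum 12 < 19
end 2: [5, 7, 11] sum 23, len 3
end 3: [11, 11] sum 22, len 2
end 4: [11, 11, 2] sum 24, len 3
end 5: [11, 11, 2, 3] sum 27, len 4
end 6: [11, 11, 2, 3, 2] sum 29, len 5
end 7: [11, 2, 3, 2, 6] sum 24, len 5
end 8: [11, 2, 3, 2, 6, 2] sum 26, len 6
end 9: [6, 2, 11] sum 19, len 3
end 10: [11, 11] sum 22, len 2
end 11: [11, 11, 7] sum 29, len 3
end 12: [11, 7, 8] sum 26, len 3
Shortest qualifying length: 2.

2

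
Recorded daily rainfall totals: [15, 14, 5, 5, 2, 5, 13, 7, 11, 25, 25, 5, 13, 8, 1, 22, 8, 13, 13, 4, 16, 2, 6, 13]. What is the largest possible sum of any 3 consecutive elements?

(15, 14, 5) → sum 34
(14, 5, 5) → sum 24
(5, 5, 2) → sum 12
(5, 2, 5) → sum 12
(2, 5, 13) → sum 20
(5, 13, 7) → sum 25
(13, 7, 11) → sum 31
(7, 11, 25) → sum 43
(11, 25, 25) → sum 61
(25, 25, 5) → sum 55
(25, 5, 13) → sum 43
(5, 13, 8) → sum 26
(13, 8, 1) → sum 22
(8, 1, 22) → sum 31
(1, 22, 8) → sum 31
(22, 8, 13) → sum 43
(8, 13, 13) → sum 34
(13, 13, 4) → sum 30
(13, 4, 16) → sum 33
(4, 16, 2) → sum 22
(16, 2, 6) → sum 24
(2, 6, 13) → sum 21
Largest of these is 61.

61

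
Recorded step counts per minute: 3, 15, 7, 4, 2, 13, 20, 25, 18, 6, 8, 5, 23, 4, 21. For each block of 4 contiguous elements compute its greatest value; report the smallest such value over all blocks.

Window maxs for each of the 12 positions:
[3, 15, 7, 4] → max 15
[15, 7, 4, 2] → max 15
[7, 4, 2, 13] → max 13
[4, 2, 13, 20] → max 20
[2, 13, 20, 25] → max 25
[13, 20, 25, 18] → max 25
[20, 25, 18, 6] → max 25
[25, 18, 6, 8] → max 25
[18, 6, 8, 5] → max 18
[6, 8, 5, 23] → max 23
[8, 5, 23, 4] → max 23
[5, 23, 4, 21] → max 23
Smallest of these is 13.

13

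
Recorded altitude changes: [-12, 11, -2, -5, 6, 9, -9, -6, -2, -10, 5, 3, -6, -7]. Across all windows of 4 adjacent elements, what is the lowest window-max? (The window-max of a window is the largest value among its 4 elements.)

-12 11 -2 -5 → max 11
11 -2 -5 6 → max 11
-2 -5 6 9 → max 9
-5 6 9 -9 → max 9
6 9 -9 -6 → max 9
9 -9 -6 -2 → max 9
-9 -6 -2 -10 → max -2
-6 -2 -10 5 → max 5
-2 -10 5 3 → max 5
-10 5 3 -6 → max 5
5 3 -6 -7 → max 5
Lowest of these is -2.

-2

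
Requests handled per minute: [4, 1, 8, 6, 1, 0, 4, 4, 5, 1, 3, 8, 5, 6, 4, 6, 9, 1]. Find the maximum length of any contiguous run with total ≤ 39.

→ 4: sum 4, len 1
→ 1: sum 5, len 2
→ 8: sum 13, len 3
→ 6: sum 19, len 4
→ 1: sum 20, len 5
→ 0: sum 20, len 6
→ 4: sum 24, len 7
→ 4: sum 28, len 8
→ 5: sum 33, len 9
→ 1: sum 34, len 10
→ 3: sum 37, len 11
→ 8 (dropped 4, 1, 8): sum 32, len 9
→ 5: sum 37, len 10
→ 6 (dropped 6): sum 37, len 10
→ 4 (dropped 1, 0, 4): sum 36, len 8
→ 6 (dropped 4): sum 38, len 8
→ 9 (dropped 5, 1, 3): sum 38, len 6
→ 1: sum 39, len 7
Longest length seen: 11.

11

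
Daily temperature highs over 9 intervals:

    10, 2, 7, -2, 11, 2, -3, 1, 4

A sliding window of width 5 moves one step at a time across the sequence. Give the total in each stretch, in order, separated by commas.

28, 20, 15, 9, 15

Sliding a size-5 window across the 9 values:
10 2 7 -2 11 → sum 28
2 7 -2 11 2 → sum 20
7 -2 11 2 -3 → sum 15
-2 11 2 -3 1 → sum 9
11 2 -3 1 4 → sum 15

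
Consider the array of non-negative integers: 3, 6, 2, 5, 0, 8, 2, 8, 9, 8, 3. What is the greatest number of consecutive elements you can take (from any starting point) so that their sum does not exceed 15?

add 3: [3] sum 3, len 1
add 6: [3, 6] sum 9, len 2
add 2: [3, 6, 2] sum 11, len 3
add 5: [6, 2, 5] sum 13, len 3
add 0: [6, 2, 5, 0] sum 13, len 4
add 8: [2, 5, 0, 8] sum 15, len 4
add 2: [5, 0, 8, 2] sum 15, len 4
add 8: [2, 8] sum 10, len 2
add 9: [9] sum 9, len 1
add 8: [8] sum 8, len 1
add 3: [8, 3] sum 11, len 2
Longest length seen: 4.

4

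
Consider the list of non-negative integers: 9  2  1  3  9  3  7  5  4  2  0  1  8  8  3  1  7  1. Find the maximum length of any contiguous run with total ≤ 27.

8

Extend to the right; shrink from the left whenever the sum exceeds 27:
add 9: [9] sum 9, len 1
add 2: [9, 2] sum 11, len 2
add 1: [9, 2, 1] sum 12, len 3
add 3: [9, 2, 1, 3] sum 15, len 4
add 9: [9, 2, 1, 3, 9] sum 24, len 5
add 3: [9, 2, 1, 3, 9, 3] sum 27, len 6
add 7: [2, 1, 3, 9, 3, 7] sum 25, len 6
add 5: [3, 9, 3, 7, 5] sum 27, len 5
add 4: [3, 7, 5, 4] sum 19, len 4
add 2: [3, 7, 5, 4, 2] sum 21, len 5
add 0: [3, 7, 5, 4, 2, 0] sum 21, len 6
add 1: [3, 7, 5, 4, 2, 0, 1] sum 22, len 7
add 8: [7, 5, 4, 2, 0, 1, 8] sum 27, len 7
add 8: [4, 2, 0, 1, 8, 8] sum 23, len 6
add 3: [4, 2, 0, 1, 8, 8, 3] sum 26, len 7
add 1: [4, 2, 0, 1, 8, 8, 3, 1] sum 27, len 8
add 7: [8, 8, 3, 1, 7] sum 27, len 5
add 1: [8, 3, 1, 7, 1] sum 20, len 5
Longest length seen: 8.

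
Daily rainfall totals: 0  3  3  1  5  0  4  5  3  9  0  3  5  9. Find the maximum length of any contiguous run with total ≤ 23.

add 0: [0] sum 0, len 1
add 3: [0, 3] sum 3, len 2
add 3: [0, 3, 3] sum 6, len 3
add 1: [0, 3, 3, 1] sum 7, len 4
add 5: [0, 3, 3, 1, 5] sum 12, len 5
add 0: [0, 3, 3, 1, 5, 0] sum 12, len 6
add 4: [0, 3, 3, 1, 5, 0, 4] sum 16, len 7
add 5: [0, 3, 3, 1, 5, 0, 4, 5] sum 21, len 8
add 3: [3, 1, 5, 0, 4, 5, 3] sum 21, len 7
add 9: [0, 4, 5, 3, 9] sum 21, len 5
add 0: [0, 4, 5, 3, 9, 0] sum 21, len 6
add 3: [5, 3, 9, 0, 3] sum 20, len 5
add 5: [3, 9, 0, 3, 5] sum 20, len 5
add 9: [0, 3, 5, 9] sum 17, len 4
Longest length seen: 8.

8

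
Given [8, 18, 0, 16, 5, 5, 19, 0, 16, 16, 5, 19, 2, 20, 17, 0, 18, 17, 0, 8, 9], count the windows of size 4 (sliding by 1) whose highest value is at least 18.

15

(8, 18, 0, 16) → max 18  ≥ 18 ✓
(18, 0, 16, 5) → max 18  ≥ 18 ✓
(0, 16, 5, 5) → max 16
(16, 5, 5, 19) → max 19  ≥ 18 ✓
(5, 5, 19, 0) → max 19  ≥ 18 ✓
(5, 19, 0, 16) → max 19  ≥ 18 ✓
(19, 0, 16, 16) → max 19  ≥ 18 ✓
(0, 16, 16, 5) → max 16
(16, 16, 5, 19) → max 19  ≥ 18 ✓
(16, 5, 19, 2) → max 19  ≥ 18 ✓
(5, 19, 2, 20) → max 20  ≥ 18 ✓
(19, 2, 20, 17) → max 20  ≥ 18 ✓
(2, 20, 17, 0) → max 20  ≥ 18 ✓
(20, 17, 0, 18) → max 20  ≥ 18 ✓
(17, 0, 18, 17) → max 18  ≥ 18 ✓
(0, 18, 17, 0) → max 18  ≥ 18 ✓
(18, 17, 0, 8) → max 18  ≥ 18 ✓
(17, 0, 8, 9) → max 17
15 windows satisfy the condition.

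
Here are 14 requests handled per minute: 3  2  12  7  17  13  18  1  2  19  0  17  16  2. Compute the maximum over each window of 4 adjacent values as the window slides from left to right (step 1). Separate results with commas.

12, 17, 17, 18, 18, 18, 19, 19, 19, 19, 17

(3, 2, 12, 7) → max 12
(2, 12, 7, 17) → max 17
(12, 7, 17, 13) → max 17
(7, 17, 13, 18) → max 18
(17, 13, 18, 1) → max 18
(13, 18, 1, 2) → max 18
(18, 1, 2, 19) → max 19
(1, 2, 19, 0) → max 19
(2, 19, 0, 17) → max 19
(19, 0, 17, 16) → max 19
(0, 17, 16, 2) → max 17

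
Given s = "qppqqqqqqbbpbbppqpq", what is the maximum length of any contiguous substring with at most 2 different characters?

add q: window [q] (1 distinct), len 1
add p: window [q, p] (2 distinct), len 2
add p: window [q, p, p] (2 distinct), len 3
add q: window [q, p, p, q] (2 distinct), len 4
add q: window [q, p, p, q, q] (2 distinct), len 5
add q: window [q, p, p, q, q, q] (2 distinct), len 6
add q: window [q, p, p, q, q, q, q] (2 distinct), len 7
add q: window [q, p, p, q, q, q, q, q] (2 distinct), len 8
add q: window [q, p, p, q, q, q, q, q, q] (2 distinct), len 9
add b: window [q, q, q, q, q, q, b] (2 distinct), len 7
add b: window [q, q, q, q, q, q, b, b] (2 distinct), len 8
add p: window [b, b, p] (2 distinct), len 3
add b: window [b, b, p, b] (2 distinct), len 4
add b: window [b, b, p, b, b] (2 distinct), len 5
add p: window [b, b, p, b, b, p] (2 distinct), len 6
add p: window [b, b, p, b, b, p, p] (2 distinct), len 7
add q: window [p, p, q] (2 distinct), len 3
add p: window [p, p, q, p] (2 distinct), len 4
add q: window [p, p, q, p, q] (2 distinct), len 5
Longest length with ≤2 distinct: 9.

9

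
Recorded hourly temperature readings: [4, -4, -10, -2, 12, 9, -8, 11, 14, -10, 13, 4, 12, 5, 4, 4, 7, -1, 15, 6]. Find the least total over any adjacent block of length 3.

Each size-3 window and its sum:
[4, -4, -10] → sum -10
[-4, -10, -2] → sum -16
[-10, -2, 12] → sum 0
[-2, 12, 9] → sum 19
[12, 9, -8] → sum 13
[9, -8, 11] → sum 12
[-8, 11, 14] → sum 17
[11, 14, -10] → sum 15
[14, -10, 13] → sum 17
[-10, 13, 4] → sum 7
[13, 4, 12] → sum 29
[4, 12, 5] → sum 21
[12, 5, 4] → sum 21
[5, 4, 4] → sum 13
[4, 4, 7] → sum 15
[4, 7, -1] → sum 10
[7, -1, 15] → sum 21
[-1, 15, 6] → sum 20
Least of these is -16.

-16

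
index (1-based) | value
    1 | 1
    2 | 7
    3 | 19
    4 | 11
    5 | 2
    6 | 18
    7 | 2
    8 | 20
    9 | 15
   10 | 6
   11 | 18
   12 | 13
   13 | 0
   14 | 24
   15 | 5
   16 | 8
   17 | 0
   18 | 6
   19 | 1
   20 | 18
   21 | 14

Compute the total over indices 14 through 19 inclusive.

Elements at indices 14..19: 24, 5, 8, 0, 6, 1
sum(24, 5, 8, 0, 6, 1) = 44

44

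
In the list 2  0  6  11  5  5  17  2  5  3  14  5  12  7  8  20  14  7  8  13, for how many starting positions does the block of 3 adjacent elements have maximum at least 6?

2 0 6 → max 6  ≥ 6 ✓
0 6 11 → max 11  ≥ 6 ✓
6 11 5 → max 11  ≥ 6 ✓
11 5 5 → max 11  ≥ 6 ✓
5 5 17 → max 17  ≥ 6 ✓
5 17 2 → max 17  ≥ 6 ✓
17 2 5 → max 17  ≥ 6 ✓
2 5 3 → max 5
5 3 14 → max 14  ≥ 6 ✓
3 14 5 → max 14  ≥ 6 ✓
14 5 12 → max 14  ≥ 6 ✓
5 12 7 → max 12  ≥ 6 ✓
12 7 8 → max 12  ≥ 6 ✓
7 8 20 → max 20  ≥ 6 ✓
8 20 14 → max 20  ≥ 6 ✓
20 14 7 → max 20  ≥ 6 ✓
14 7 8 → max 14  ≥ 6 ✓
7 8 13 → max 13  ≥ 6 ✓
17 windows satisfy the condition.

17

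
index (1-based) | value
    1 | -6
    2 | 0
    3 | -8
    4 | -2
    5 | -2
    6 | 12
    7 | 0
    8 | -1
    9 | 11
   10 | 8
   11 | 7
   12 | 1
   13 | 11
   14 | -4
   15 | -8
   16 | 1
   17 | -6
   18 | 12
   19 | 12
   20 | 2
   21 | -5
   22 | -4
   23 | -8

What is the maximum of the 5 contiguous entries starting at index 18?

12

Elements at indices 18..22: 12, 12, 2, -5, -4
max(12, 12, 2, -5, -4) = 12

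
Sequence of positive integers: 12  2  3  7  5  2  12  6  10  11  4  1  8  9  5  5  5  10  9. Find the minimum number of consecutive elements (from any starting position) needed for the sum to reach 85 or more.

add 12: running sum 12 < 85
add 2: running sum 14 < 85
add 3: running sum 17 < 85
add 7: running sum 24 < 85
add 5: running sum 29 < 85
add 2: running sum 31 < 85
add 12: running sum 43 < 85
add 6: running sum 49 < 85
add 10: running sum 59 < 85
add 11: running sum 70 < 85
add 4: running sum 74 < 85
add 1: running sum 75 < 85
add 8: running sum 83 < 85
end 13: [12, 2, 3, 7, 5, 2, 12, 6, 10, 11, 4, 1, 8, 9] sum 92, len 14
end 14: [2, 3, 7, 5, 2, 12, 6, 10, 11, 4, 1, 8, 9, 5] sum 85, len 14
end 15: [7, 5, 2, 12, 6, 10, 11, 4, 1, 8, 9, 5, 5] sum 85, len 13
end 16: [7, 5, 2, 12, 6, 10, 11, 4, 1, 8, 9, 5, 5, 5] sum 90, len 14
end 17: [12, 6, 10, 11, 4, 1, 8, 9, 5, 5, 5, 10] sum 86, len 12
end 18: [12, 6, 10, 11, 4, 1, 8, 9, 5, 5, 5, 10, 9] sum 95, len 13
Shortest qualifying length: 12.

12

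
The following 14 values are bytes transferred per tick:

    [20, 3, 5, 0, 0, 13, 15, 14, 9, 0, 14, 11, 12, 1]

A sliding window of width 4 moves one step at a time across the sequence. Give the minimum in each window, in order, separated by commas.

0, 0, 0, 0, 0, 9, 0, 0, 0, 0, 1

20 3 5 0 → min 0
3 5 0 0 → min 0
5 0 0 13 → min 0
0 0 13 15 → min 0
0 13 15 14 → min 0
13 15 14 9 → min 9
15 14 9 0 → min 0
14 9 0 14 → min 0
9 0 14 11 → min 0
0 14 11 12 → min 0
14 11 12 1 → min 1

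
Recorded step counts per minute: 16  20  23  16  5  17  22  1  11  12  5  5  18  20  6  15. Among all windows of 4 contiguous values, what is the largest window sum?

75

16 20 23 16 → sum 75
20 23 16 5 → sum 64
23 16 5 17 → sum 61
16 5 17 22 → sum 60
5 17 22 1 → sum 45
17 22 1 11 → sum 51
22 1 11 12 → sum 46
1 11 12 5 → sum 29
11 12 5 5 → sum 33
12 5 5 18 → sum 40
5 5 18 20 → sum 48
5 18 20 6 → sum 49
18 20 6 15 → sum 59
Largest of these is 75.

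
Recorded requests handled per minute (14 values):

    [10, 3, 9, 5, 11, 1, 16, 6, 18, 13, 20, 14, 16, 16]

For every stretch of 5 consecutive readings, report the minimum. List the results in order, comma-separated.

3, 1, 1, 1, 1, 1, 6, 6, 13, 13

(10, 3, 9, 5, 11) → min 3
(3, 9, 5, 11, 1) → min 1
(9, 5, 11, 1, 16) → min 1
(5, 11, 1, 16, 6) → min 1
(11, 1, 16, 6, 18) → min 1
(1, 16, 6, 18, 13) → min 1
(16, 6, 18, 13, 20) → min 6
(6, 18, 13, 20, 14) → min 6
(18, 13, 20, 14, 16) → min 13
(13, 20, 14, 16, 16) → min 13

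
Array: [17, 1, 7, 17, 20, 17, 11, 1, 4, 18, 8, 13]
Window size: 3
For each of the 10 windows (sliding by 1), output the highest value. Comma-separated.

(17, 1, 7) → max 17
(1, 7, 17) → max 17
(7, 17, 20) → max 20
(17, 20, 17) → max 20
(20, 17, 11) → max 20
(17, 11, 1) → max 17
(11, 1, 4) → max 11
(1, 4, 18) → max 18
(4, 18, 8) → max 18
(18, 8, 13) → max 18

17, 17, 20, 20, 20, 17, 11, 18, 18, 18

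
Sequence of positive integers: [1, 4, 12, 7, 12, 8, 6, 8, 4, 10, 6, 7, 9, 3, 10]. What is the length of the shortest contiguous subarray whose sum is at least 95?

13

add 1: running sum 1 < 95
add 4: running sum 5 < 95
add 12: running sum 17 < 95
add 7: running sum 24 < 95
add 12: running sum 36 < 95
add 8: running sum 44 < 95
add 6: running sum 50 < 95
add 8: running sum 58 < 95
add 4: running sum 62 < 95
add 10: running sum 72 < 95
add 6: running sum 78 < 95
add 7: running sum 85 < 95
add 9: running sum 94 < 95
add 3: shortest ending here [4, 12, 7, 12, 8, 6, 8, 4, 10, 6, 7, 9, 3] sum 96, len 13
add 10: shortest ending here [12, 7, 12, 8, 6, 8, 4, 10, 6, 7, 9, 3, 10] sum 102, len 13
Shortest qualifying length: 13.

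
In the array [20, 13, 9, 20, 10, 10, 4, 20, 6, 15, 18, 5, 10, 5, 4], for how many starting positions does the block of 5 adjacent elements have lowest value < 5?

6

(20, 13, 9, 20, 10) → min 9
(13, 9, 20, 10, 10) → min 9
(9, 20, 10, 10, 4) → min 4  < 5 ✓
(20, 10, 10, 4, 20) → min 4  < 5 ✓
(10, 10, 4, 20, 6) → min 4  < 5 ✓
(10, 4, 20, 6, 15) → min 4  < 5 ✓
(4, 20, 6, 15, 18) → min 4  < 5 ✓
(20, 6, 15, 18, 5) → min 5
(6, 15, 18, 5, 10) → min 5
(15, 18, 5, 10, 5) → min 5
(18, 5, 10, 5, 4) → min 4  < 5 ✓
6 windows satisfy the condition.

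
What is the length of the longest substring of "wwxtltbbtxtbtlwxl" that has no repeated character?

[w] len 1
[w] len 1
[w, x] len 2
[w, x, t] len 3
[w, x, t, l] len 4
[l, t] len 2
[l, t, b] len 3
[b] len 1
[b, t] len 2
[b, t, x] len 3
[x, t] len 2
[x, t, b] len 3
[b, t] len 2
[b, t, l] len 3
[b, t, l, w] len 4
[b, t, l, w, x] len 5
[w, x, l] len 3
Longest all-distinct length: 5.

5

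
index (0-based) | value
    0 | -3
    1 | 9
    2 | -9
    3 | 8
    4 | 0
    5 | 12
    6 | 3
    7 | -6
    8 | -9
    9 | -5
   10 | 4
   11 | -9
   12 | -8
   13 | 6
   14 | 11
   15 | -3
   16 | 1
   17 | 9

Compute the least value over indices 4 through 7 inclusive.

Elements at indices 4..7: 0, 12, 3, -6
min(0, 12, 3, -6) = -6

-6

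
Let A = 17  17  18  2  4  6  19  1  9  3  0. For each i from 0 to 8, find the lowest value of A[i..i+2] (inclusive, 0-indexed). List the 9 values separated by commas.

(17, 17, 18) → min 17
(17, 18, 2) → min 2
(18, 2, 4) → min 2
(2, 4, 6) → min 2
(4, 6, 19) → min 4
(6, 19, 1) → min 1
(19, 1, 9) → min 1
(1, 9, 3) → min 1
(9, 3, 0) → min 0

17, 2, 2, 2, 4, 1, 1, 1, 0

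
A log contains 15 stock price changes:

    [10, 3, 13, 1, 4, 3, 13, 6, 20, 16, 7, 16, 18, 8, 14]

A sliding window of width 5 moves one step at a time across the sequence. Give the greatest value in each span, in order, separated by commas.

13, 13, 13, 13, 20, 20, 20, 20, 20, 18, 18

[10, 3, 13, 1, 4] → max 13
[3, 13, 1, 4, 3] → max 13
[13, 1, 4, 3, 13] → max 13
[1, 4, 3, 13, 6] → max 13
[4, 3, 13, 6, 20] → max 20
[3, 13, 6, 20, 16] → max 20
[13, 6, 20, 16, 7] → max 20
[6, 20, 16, 7, 16] → max 20
[20, 16, 7, 16, 18] → max 20
[16, 7, 16, 18, 8] → max 18
[7, 16, 18, 8, 14] → max 18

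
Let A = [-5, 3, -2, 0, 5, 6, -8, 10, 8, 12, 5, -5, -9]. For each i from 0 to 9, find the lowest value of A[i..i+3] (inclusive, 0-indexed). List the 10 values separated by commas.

-5, -2, -2, -8, -8, -8, -8, 5, -5, -9

Sliding a size-4 window across the 13 values:
-5 3 -2 0 → min -5
3 -2 0 5 → min -2
-2 0 5 6 → min -2
0 5 6 -8 → min -8
5 6 -8 10 → min -8
6 -8 10 8 → min -8
-8 10 8 12 → min -8
10 8 12 5 → min 5
8 12 5 -5 → min -5
12 5 -5 -9 → min -9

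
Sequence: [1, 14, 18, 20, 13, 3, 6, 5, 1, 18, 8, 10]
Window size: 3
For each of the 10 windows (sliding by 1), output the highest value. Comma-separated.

[1, 14, 18] → max 18
[14, 18, 20] → max 20
[18, 20, 13] → max 20
[20, 13, 3] → max 20
[13, 3, 6] → max 13
[3, 6, 5] → max 6
[6, 5, 1] → max 6
[5, 1, 18] → max 18
[1, 18, 8] → max 18
[18, 8, 10] → max 18

18, 20, 20, 20, 13, 6, 6, 18, 18, 18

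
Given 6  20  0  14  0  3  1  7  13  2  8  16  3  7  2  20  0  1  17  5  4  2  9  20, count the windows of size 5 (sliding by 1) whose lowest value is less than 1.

10

6 20 0 14 0 → min 0  < 1 ✓
20 0 14 0 3 → min 0  < 1 ✓
0 14 0 3 1 → min 0  < 1 ✓
14 0 3 1 7 → min 0  < 1 ✓
0 3 1 7 13 → min 0  < 1 ✓
3 1 7 13 2 → min 1
1 7 13 2 8 → min 1
7 13 2 8 16 → min 2
13 2 8 16 3 → min 2
2 8 16 3 7 → min 2
8 16 3 7 2 → min 2
16 3 7 2 20 → min 2
3 7 2 20 0 → min 0  < 1 ✓
7 2 20 0 1 → min 0  < 1 ✓
2 20 0 1 17 → min 0  < 1 ✓
20 0 1 17 5 → min 0  < 1 ✓
0 1 17 5 4 → min 0  < 1 ✓
1 17 5 4 2 → min 1
17 5 4 2 9 → min 2
5 4 2 9 20 → min 2
10 windows satisfy the condition.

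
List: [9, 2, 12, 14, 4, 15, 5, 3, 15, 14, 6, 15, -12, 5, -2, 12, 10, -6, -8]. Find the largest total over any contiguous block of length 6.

58

Each size-6 window and its sum:
(9, 2, 12, 14, 4, 15) → sum 56
(2, 12, 14, 4, 15, 5) → sum 52
(12, 14, 4, 15, 5, 3) → sum 53
(14, 4, 15, 5, 3, 15) → sum 56
(4, 15, 5, 3, 15, 14) → sum 56
(15, 5, 3, 15, 14, 6) → sum 58
(5, 3, 15, 14, 6, 15) → sum 58
(3, 15, 14, 6, 15, -12) → sum 41
(15, 14, 6, 15, -12, 5) → sum 43
(14, 6, 15, -12, 5, -2) → sum 26
(6, 15, -12, 5, -2, 12) → sum 24
(15, -12, 5, -2, 12, 10) → sum 28
(-12, 5, -2, 12, 10, -6) → sum 7
(5, -2, 12, 10, -6, -8) → sum 11
Largest of these is 58.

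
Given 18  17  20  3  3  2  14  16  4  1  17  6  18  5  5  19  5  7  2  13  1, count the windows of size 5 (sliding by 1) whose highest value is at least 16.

16

[18, 17, 20, 3, 3] → max 20  ≥ 16 ✓
[17, 20, 3, 3, 2] → max 20  ≥ 16 ✓
[20, 3, 3, 2, 14] → max 20  ≥ 16 ✓
[3, 3, 2, 14, 16] → max 16  ≥ 16 ✓
[3, 2, 14, 16, 4] → max 16  ≥ 16 ✓
[2, 14, 16, 4, 1] → max 16  ≥ 16 ✓
[14, 16, 4, 1, 17] → max 17  ≥ 16 ✓
[16, 4, 1, 17, 6] → max 17  ≥ 16 ✓
[4, 1, 17, 6, 18] → max 18  ≥ 16 ✓
[1, 17, 6, 18, 5] → max 18  ≥ 16 ✓
[17, 6, 18, 5, 5] → max 18  ≥ 16 ✓
[6, 18, 5, 5, 19] → max 19  ≥ 16 ✓
[18, 5, 5, 19, 5] → max 19  ≥ 16 ✓
[5, 5, 19, 5, 7] → max 19  ≥ 16 ✓
[5, 19, 5, 7, 2] → max 19  ≥ 16 ✓
[19, 5, 7, 2, 13] → max 19  ≥ 16 ✓
[5, 7, 2, 13, 1] → max 13
16 windows satisfy the condition.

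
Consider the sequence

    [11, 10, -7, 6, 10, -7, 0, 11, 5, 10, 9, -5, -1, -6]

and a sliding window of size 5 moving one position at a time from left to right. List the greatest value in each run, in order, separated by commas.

Sliding a size-5 window across the 14 values:
[11, 10, -7, 6, 10] → max 11
[10, -7, 6, 10, -7] → max 10
[-7, 6, 10, -7, 0] → max 10
[6, 10, -7, 0, 11] → max 11
[10, -7, 0, 11, 5] → max 11
[-7, 0, 11, 5, 10] → max 11
[0, 11, 5, 10, 9] → max 11
[11, 5, 10, 9, -5] → max 11
[5, 10, 9, -5, -1] → max 10
[10, 9, -5, -1, -6] → max 10

11, 10, 10, 11, 11, 11, 11, 11, 10, 10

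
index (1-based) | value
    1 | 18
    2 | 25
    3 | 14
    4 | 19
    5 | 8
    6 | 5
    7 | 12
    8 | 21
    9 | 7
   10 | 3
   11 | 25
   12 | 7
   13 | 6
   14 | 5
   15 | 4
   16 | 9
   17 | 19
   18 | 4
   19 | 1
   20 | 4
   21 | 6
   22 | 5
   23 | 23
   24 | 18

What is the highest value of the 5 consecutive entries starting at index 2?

25

Elements at indices 2..6: 25, 14, 19, 8, 5
max(25, 14, 19, 8, 5) = 25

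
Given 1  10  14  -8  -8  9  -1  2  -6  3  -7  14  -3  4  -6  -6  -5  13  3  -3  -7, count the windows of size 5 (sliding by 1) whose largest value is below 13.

5

(1, 10, 14, -8, -8) → max 14
(10, 14, -8, -8, 9) → max 14
(14, -8, -8, 9, -1) → max 14
(-8, -8, 9, -1, 2) → max 9  < 13 ✓
(-8, 9, -1, 2, -6) → max 9  < 13 ✓
(9, -1, 2, -6, 3) → max 9  < 13 ✓
(-1, 2, -6, 3, -7) → max 3  < 13 ✓
(2, -6, 3, -7, 14) → max 14
(-6, 3, -7, 14, -3) → max 14
(3, -7, 14, -3, 4) → max 14
(-7, 14, -3, 4, -6) → max 14
(14, -3, 4, -6, -6) → max 14
(-3, 4, -6, -6, -5) → max 4  < 13 ✓
(4, -6, -6, -5, 13) → max 13
(-6, -6, -5, 13, 3) → max 13
(-6, -5, 13, 3, -3) → max 13
(-5, 13, 3, -3, -7) → max 13
5 windows satisfy the condition.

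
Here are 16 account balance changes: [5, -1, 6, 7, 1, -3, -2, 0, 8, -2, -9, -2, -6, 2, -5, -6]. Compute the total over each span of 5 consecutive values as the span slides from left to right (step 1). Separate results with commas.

Sliding a size-5 window across the 16 values:
5 -1 6 7 1 → sum 18
-1 6 7 1 -3 → sum 10
6 7 1 -3 -2 → sum 9
7 1 -3 -2 0 → sum 3
1 -3 -2 0 8 → sum 4
-3 -2 0 8 -2 → sum 1
-2 0 8 -2 -9 → sum -5
0 8 -2 -9 -2 → sum -5
8 -2 -9 -2 -6 → sum -11
-2 -9 -2 -6 2 → sum -17
-9 -2 -6 2 -5 → sum -20
-2 -6 2 -5 -6 → sum -17

18, 10, 9, 3, 4, 1, -5, -5, -11, -17, -20, -17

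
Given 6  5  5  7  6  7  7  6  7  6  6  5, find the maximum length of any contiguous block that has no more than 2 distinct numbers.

add 6: window [6] (1 distinct), len 1
add 5: window [6, 5] (2 distinct), len 2
add 5: window [6, 5, 5] (2 distinct), len 3
add 7: window [5, 5, 7] (2 distinct), len 3
add 6: window [7, 6] (2 distinct), len 2
add 7: window [7, 6, 7] (2 distinct), len 3
add 7: window [7, 6, 7, 7] (2 distinct), len 4
add 6: window [7, 6, 7, 7, 6] (2 distinct), len 5
add 7: window [7, 6, 7, 7, 6, 7] (2 distinct), len 6
add 6: window [7, 6, 7, 7, 6, 7, 6] (2 distinct), len 7
add 6: window [7, 6, 7, 7, 6, 7, 6, 6] (2 distinct), len 8
add 5: window [6, 6, 5] (2 distinct), len 3
Longest length with ≤2 distinct: 8.

8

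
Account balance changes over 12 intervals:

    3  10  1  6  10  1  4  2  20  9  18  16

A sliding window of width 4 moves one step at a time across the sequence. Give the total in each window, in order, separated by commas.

20, 27, 18, 21, 17, 27, 35, 49, 63

[3, 10, 1, 6] → sum 20
[10, 1, 6, 10] → sum 27
[1, 6, 10, 1] → sum 18
[6, 10, 1, 4] → sum 21
[10, 1, 4, 2] → sum 17
[1, 4, 2, 20] → sum 27
[4, 2, 20, 9] → sum 35
[2, 20, 9, 18] → sum 49
[20, 9, 18, 16] → sum 63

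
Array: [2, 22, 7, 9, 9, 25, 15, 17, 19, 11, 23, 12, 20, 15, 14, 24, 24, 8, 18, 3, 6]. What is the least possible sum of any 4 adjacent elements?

Window sums for each of the 18 positions:
(2, 22, 7, 9) → sum 40
(22, 7, 9, 9) → sum 47
(7, 9, 9, 25) → sum 50
(9, 9, 25, 15) → sum 58
(9, 25, 15, 17) → sum 66
(25, 15, 17, 19) → sum 76
(15, 17, 19, 11) → sum 62
(17, 19, 11, 23) → sum 70
(19, 11, 23, 12) → sum 65
(11, 23, 12, 20) → sum 66
(23, 12, 20, 15) → sum 70
(12, 20, 15, 14) → sum 61
(20, 15, 14, 24) → sum 73
(15, 14, 24, 24) → sum 77
(14, 24, 24, 8) → sum 70
(24, 24, 8, 18) → sum 74
(24, 8, 18, 3) → sum 53
(8, 18, 3, 6) → sum 35
Least of these is 35.

35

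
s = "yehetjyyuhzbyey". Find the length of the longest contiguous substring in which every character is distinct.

[y] len 1
[y, e] len 2
[y, e, h] len 3
[h, e] len 2
[h, e, t] len 3
[h, e, t, j] len 4
[h, e, t, j, y] len 5
[y] len 1
[y, u] len 2
[y, u, h] len 3
[y, u, h, z] len 4
[y, u, h, z, b] len 5
[u, h, z, b, y] len 5
[u, h, z, b, y, e] len 6
[e, y] len 2
Longest all-distinct length: 6.

6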